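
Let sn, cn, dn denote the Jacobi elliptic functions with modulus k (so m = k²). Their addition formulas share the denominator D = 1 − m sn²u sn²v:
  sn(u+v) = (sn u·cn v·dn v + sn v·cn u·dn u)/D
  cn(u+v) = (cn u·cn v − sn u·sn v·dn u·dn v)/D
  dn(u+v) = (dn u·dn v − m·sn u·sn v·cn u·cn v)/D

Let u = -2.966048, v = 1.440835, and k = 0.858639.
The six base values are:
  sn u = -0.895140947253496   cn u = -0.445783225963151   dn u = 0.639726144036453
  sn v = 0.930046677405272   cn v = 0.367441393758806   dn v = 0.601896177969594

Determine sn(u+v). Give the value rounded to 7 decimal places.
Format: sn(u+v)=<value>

sn(u+v)=-0.9472240

m = k² = 0.737260932321
D = 1 − m·sn²u·sn²v = 0.4890086363690728
sn(u+v) = (sn u·cn v·dn v + sn v·cn u·dn u)/D = -0.4632007304917975/0.4890086363690728 = -0.9472240284570411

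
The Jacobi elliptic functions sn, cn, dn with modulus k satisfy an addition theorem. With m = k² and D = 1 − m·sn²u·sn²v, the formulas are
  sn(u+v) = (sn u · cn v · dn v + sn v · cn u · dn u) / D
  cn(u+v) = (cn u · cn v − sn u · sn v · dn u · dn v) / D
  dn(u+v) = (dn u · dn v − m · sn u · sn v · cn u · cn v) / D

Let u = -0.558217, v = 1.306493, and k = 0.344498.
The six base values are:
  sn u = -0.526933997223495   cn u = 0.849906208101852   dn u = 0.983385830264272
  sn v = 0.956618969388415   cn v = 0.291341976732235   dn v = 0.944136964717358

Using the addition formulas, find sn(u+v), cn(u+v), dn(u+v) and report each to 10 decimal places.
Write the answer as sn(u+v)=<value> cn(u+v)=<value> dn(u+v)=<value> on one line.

sn(u+v)=0.6749394752 cn(u+v)=0.7378730953 dn(u+v)=0.9725927388

m = k² = 0.118678872004
D = 1 − m·sn²u·sn²v = 0.9698446879958797
sn(u+v) = (sn u·cn v·dn v + sn v·cn u·dn u)/D = 0.654586464770943/0.9698446879958797 = 0.6749394752304133
cn(u+v) = (cn u·cn v − sn u·sn v·dn u·dn v)/D = 0.7156223018971001/0.9698446879958797 = 0.7378730953054829
dn(u+v) = (dn u·dn v − m·sn u·sn v·cn u·cn v)/D = 0.9432639013121884/0.9698446879958797 = 0.9725927388037576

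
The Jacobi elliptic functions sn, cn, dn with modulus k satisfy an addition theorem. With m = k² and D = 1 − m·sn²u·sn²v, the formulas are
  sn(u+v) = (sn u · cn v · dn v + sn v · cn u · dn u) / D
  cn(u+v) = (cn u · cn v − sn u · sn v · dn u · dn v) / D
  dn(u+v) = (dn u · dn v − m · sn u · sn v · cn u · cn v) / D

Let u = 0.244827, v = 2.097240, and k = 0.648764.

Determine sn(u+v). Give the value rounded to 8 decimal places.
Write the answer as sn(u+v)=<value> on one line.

sn u = 0.2414027095192842, cn u = 0.9704250263862469, dn u = 0.9876599854580607
sn v = 0.9728485000195911, cn v = -0.2314428568991313, dn v = 0.7756615456687881
m = k² = 0.420894727696
D = 1 − m·sn²u·sn²v = 0.9767860954954842
sn(u+v) = (sn u·cn v·dn v + sn v·cn u·dn u)/D = 0.8890896791181865/0.9767860954954842 = 0.9102194259503533

sn(u+v)=0.91021943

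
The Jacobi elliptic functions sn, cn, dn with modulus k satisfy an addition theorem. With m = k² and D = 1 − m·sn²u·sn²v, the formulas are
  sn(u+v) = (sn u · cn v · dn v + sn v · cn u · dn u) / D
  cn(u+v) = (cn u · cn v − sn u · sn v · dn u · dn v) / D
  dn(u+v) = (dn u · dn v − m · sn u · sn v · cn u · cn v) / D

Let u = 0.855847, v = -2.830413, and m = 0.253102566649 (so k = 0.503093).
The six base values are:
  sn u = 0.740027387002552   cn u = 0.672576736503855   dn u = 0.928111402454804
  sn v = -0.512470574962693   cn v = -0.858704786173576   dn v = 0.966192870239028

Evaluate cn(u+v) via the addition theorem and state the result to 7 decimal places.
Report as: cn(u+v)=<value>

cn(u+v)=-0.2464361

m = k² = 0.253102566649
D = 1 − m·sn²u·sn²v = 0.9635976012685234
cn(u+v) = (cn u·cn v − sn u·sn v·dn u·dn v)/D = -0.2374651984035848/0.9635976012685234 = -0.2464360622016648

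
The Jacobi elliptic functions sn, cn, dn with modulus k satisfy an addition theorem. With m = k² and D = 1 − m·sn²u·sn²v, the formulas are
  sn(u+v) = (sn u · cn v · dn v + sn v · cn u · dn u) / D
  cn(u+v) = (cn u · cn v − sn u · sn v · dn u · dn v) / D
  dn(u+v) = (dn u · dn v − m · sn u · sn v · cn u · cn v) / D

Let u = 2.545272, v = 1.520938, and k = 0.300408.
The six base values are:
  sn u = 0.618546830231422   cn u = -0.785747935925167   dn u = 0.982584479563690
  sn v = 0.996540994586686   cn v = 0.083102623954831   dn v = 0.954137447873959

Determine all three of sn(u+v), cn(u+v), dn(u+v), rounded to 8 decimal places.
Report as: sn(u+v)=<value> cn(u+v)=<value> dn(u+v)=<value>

m = k² = 0.090244966464
D = 1 − m·sn²u·sn²v = 0.9657107096474938
sn(u+v) = (sn u·cn v·dn v + sn v·cn u·dn u)/D = -0.7203477560066332/0.9657107096474938 = -0.7459249947321971
cn(u+v) = (cn u·cn v − sn u·sn v·dn u·dn v)/D = -0.6431922614149475/0.9657107096474938 = -0.6660299559582675
dn(u+v) = (dn u·dn v − m·sn u·sn v·cn u·cn v)/D = 0.9411530063434091/0.9657107096474938 = 0.974570331405925

sn(u+v)=-0.74592499 cn(u+v)=-0.66602996 dn(u+v)=0.97457033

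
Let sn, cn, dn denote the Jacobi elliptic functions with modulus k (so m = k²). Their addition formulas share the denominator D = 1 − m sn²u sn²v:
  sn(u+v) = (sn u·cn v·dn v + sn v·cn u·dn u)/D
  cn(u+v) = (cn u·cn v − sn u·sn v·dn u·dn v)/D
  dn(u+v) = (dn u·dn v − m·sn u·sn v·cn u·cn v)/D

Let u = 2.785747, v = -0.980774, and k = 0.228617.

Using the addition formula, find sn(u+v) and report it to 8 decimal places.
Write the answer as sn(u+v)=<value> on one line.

sn u = 0.3872205971820764, cn u = -0.9219870981298795, dn u = 0.9960739364978458
sn v = -0.8271427803055719, cn v = 0.5619918335602115, dn v = 0.9819580467813563
m = k² = 0.052265732689
D = 1 − m·sn²u·sn²v = 0.9946383938271825
sn(u+v) = (sn u·cn v·dn v + sn v·cn u·dn u)/D = 0.9733095140657598/0.9946383938271825 = 0.9785561467425834

sn(u+v)=0.97855615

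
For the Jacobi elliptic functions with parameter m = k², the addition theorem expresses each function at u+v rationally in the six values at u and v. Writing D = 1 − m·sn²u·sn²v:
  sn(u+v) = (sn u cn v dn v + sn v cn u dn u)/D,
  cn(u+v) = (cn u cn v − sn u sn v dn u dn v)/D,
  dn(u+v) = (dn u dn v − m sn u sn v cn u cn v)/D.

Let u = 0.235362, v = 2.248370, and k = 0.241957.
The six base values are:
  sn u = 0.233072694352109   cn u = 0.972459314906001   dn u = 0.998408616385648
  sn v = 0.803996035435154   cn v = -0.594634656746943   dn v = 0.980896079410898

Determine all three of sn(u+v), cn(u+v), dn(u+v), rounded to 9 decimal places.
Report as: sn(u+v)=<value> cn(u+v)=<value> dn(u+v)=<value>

sn(u+v)=0.645991763 cn(u+v)=-0.763344380 dn(u+v)=0.987709276

m = k² = 0.058543189849
D = 1 − m·sn²u·sn²v = 0.99794426566279
sn(u+v) = (sn u·cn v·dn v + sn v·cn u·dn u)/D = 0.6446637750670986/0.99794426566279 = 0.6459917625148552
cn(u+v) = (cn u·cn v − sn u·sn v·dn u·dn v)/D = -0.761775146933452/0.99794426566279 = -0.7633443801869186
dn(u+v) = (dn u·dn v − m·sn u·sn v·cn u·cn v)/D = 0.9856788077976885/0.99794426566279 = 0.987709275670866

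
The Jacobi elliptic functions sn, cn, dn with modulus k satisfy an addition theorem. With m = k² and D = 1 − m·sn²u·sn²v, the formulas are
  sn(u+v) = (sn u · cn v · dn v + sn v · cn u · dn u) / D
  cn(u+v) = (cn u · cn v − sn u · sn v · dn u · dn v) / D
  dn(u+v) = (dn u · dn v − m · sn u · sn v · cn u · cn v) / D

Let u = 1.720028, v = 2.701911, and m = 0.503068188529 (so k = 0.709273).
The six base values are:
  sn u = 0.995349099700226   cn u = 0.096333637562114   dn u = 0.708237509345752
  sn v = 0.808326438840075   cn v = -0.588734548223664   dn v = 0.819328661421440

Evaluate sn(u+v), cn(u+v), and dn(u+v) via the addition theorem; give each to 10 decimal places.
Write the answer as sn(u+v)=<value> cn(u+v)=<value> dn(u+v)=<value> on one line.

sn(u+v)=-0.6301979329 cn(u+v)=-0.7764345210 dn(u+v)=0.8945427622

m = k² = 0.503068188529
D = 1 − m·sn²u·sn²v = 0.6743498522693016
sn(u+v) = (sn u·cn v·dn v + sn v·cn u·dn u)/D = -0.4249738829235319/0.6743498522693016 = -0.6301979328584751
cn(u+v) = (cn u·cn v − sn u·sn v·dn u·dn v)/D = -0.5235885045419972/0.6743498522693016 = -0.7764345210131405
dn(u+v) = (dn u·dn v − m·sn u·sn v·cn u·cn v)/D = 0.6032347795255432/0.6743498522693016 = 0.8945427621813158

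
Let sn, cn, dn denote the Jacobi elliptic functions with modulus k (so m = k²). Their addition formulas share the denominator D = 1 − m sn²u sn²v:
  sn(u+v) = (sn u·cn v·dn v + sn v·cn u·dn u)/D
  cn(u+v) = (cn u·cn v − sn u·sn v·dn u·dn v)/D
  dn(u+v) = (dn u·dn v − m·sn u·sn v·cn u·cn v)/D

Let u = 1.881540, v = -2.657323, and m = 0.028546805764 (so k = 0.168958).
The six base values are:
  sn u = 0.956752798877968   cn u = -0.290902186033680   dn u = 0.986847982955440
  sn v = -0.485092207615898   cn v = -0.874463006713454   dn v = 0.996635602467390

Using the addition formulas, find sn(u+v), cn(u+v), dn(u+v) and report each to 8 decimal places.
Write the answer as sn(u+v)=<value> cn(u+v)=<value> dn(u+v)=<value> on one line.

m = k² = 0.028546805764
D = 1 − m·sn²u·sn²v = 0.9938509843353829
sn(u+v) = (sn u·cn v·dn v + sn v·cn u·dn u)/D = -0.6945716782081872/0.9938509843353829 = -0.6988690348510019
cn(u+v) = (cn u·cn v − sn u·sn v·dn u·dn v)/D = 0.7108515758549543/0.9938509843353829 = 0.7152496572011965
dn(u+v) = (dn u·dn v − m·sn u·sn v·cn u·cn v)/D = 0.9868981451028635/0.9938509843353829 = 0.9930041431340243

sn(u+v)=-0.69886903 cn(u+v)=0.71524966 dn(u+v)=0.99300414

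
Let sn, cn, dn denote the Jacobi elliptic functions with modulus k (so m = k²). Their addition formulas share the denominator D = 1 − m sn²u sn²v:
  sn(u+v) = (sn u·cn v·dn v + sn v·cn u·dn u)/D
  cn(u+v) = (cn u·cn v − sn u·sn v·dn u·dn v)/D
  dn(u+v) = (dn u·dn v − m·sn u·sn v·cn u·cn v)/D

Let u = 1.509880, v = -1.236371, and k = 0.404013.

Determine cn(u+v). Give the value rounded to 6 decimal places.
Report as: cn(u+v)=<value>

cn(u+v)=0.962977

sn u = 0.9927490824179802, cn u = 0.1202050720987195, dn u = 0.9160414826435972
sn v = -0.9315130504598648, cn v = 0.3637079004131714, dn v = 0.9264802527755635
m = k² = 0.163226504169
D = 1 − m·sn²u·sn²v = 0.8604121701133516
cn(u+v) = (cn u·cn v − sn u·sn v·dn u·dn v)/D = 0.8285570351644989/0.8604121701133516 = 0.962976889384705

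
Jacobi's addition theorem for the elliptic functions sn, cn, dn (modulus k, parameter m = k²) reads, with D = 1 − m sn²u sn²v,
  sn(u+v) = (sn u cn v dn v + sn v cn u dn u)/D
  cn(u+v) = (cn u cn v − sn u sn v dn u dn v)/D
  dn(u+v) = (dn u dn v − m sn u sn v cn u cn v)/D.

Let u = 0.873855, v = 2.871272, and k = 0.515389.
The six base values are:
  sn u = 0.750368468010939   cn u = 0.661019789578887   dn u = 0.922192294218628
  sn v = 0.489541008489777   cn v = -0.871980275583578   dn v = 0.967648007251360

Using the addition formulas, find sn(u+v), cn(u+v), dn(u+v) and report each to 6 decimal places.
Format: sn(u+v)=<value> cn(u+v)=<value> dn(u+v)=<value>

m = k² = 0.265625821321
D = 1 − m·sn²u·sn²v = 0.9641575574102926
sn(u+v) = (sn u·cn v·dn v + sn v·cn u·dn u)/D = -0.3347203751141562/0.9641575574102926 = -0.3471635652716432
cn(u+v) = (cn u·cn v − sn u·sn v·dn u·dn v)/D = -0.9041913879233866/0.9641575574102926 = -0.9378045952904483
dn(u+v) = (dn u·dn v − m·sn u·sn v·cn u·cn v)/D = 0.9485987990660778/0.9641575574102926 = 0.98386284666377

sn(u+v)=-0.347164 cn(u+v)=-0.937805 dn(u+v)=0.983863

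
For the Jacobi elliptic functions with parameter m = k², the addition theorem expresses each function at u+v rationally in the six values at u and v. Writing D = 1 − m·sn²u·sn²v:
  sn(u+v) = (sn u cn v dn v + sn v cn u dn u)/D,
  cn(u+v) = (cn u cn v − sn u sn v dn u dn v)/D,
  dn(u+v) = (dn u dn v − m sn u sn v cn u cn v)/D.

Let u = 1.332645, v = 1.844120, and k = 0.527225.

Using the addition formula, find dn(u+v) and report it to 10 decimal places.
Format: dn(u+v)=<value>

dn(u+v)=0.9930484377

sn u = 0.9507572560173608, cn u = 0.3099365098376417, dn u = 0.8652949846969157
sn v = 0.9926233557904712, cn v = -0.1212389109950414, dn v = 0.8521265102120556
m = k² = 0.277966200625
D = 1 − m·sn²u·sn²v = 0.7524287169669791
dn(u+v) = (dn u·dn v − m·sn u·sn v·cn u·cn v)/D = 0.747198161888066/0.7524287169669791 = 0.9930484377310886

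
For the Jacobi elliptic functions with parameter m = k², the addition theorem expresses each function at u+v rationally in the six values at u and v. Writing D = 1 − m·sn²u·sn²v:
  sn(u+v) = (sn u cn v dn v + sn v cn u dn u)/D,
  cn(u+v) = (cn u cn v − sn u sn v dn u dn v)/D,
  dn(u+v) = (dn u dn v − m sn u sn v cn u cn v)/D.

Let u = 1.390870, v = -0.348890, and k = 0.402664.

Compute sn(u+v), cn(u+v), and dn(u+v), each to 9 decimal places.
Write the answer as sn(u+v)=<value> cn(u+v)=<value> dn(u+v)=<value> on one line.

sn(u+v)=0.850768933 cn(u+v)=0.525539934 dn(u+v)=0.939490841

sn u = 0.9738121708176454, cn u = 0.2273540322216104, dn u = 0.9199144570650892
sn v = -0.3408030815615087, cn v = 0.9401347029006958, dn v = 0.9905393305271765
m = k² = 0.162138296896
D = 1 − m·sn²u·sn²v = 0.9821415801433751
sn(u+v) = (sn u·cn v·dn v + sn v·cn u·dn u)/D = 0.835575544429952/0.9821415801433751 = 0.8507689332407379
cn(u+v) = (cn u·cn v − sn u·sn v·dn u·dn v)/D = 0.5161546212106553/0.9821415801433751 = 0.525539934003513
dn(u+v) = (dn u·dn v − m·sn u·sn v·cn u·cn v)/D = 0.9227130187492008/0.9821415801433751 = 0.9394908406326725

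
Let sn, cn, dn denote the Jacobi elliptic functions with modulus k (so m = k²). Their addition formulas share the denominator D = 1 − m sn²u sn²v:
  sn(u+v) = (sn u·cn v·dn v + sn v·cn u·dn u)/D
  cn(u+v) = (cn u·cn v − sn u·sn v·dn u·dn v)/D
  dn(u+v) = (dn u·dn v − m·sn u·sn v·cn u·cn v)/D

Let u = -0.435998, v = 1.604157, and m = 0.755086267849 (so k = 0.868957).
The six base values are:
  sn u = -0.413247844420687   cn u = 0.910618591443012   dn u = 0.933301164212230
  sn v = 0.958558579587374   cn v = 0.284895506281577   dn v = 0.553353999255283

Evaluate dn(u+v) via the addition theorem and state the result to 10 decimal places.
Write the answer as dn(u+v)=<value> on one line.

m = k² = 0.755086267849
D = 1 − m·sn²u·sn²v = 0.8815172615442518
dn(u+v) = (dn u·dn v − m·sn u·sn v·cn u·cn v)/D = 0.5940434692455632/0.8815172615442518 = 0.6738875064169603

dn(u+v)=0.6738875064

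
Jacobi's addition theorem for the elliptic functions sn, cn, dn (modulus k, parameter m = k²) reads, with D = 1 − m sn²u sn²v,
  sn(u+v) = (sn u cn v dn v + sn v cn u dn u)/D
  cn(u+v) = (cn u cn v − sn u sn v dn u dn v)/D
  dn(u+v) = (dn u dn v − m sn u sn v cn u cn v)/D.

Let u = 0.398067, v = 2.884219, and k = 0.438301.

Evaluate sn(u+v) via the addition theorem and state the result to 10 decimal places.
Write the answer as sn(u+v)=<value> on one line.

sn(u+v)=0.0290416473

sn u = 0.3858352885860378, cn u = 0.9225676831982188, dn u = 0.9855968414537387
sn v = 0.4120582204846359, cn v = -0.9111575181773101, dn v = 0.9835556123059402
m = k² = 0.192107766601
D = 1 − m·sn²u·sn²v = 0.9951441419801635
sn(u+v) = (sn u·cn v·dn v + sn v·cn u·dn u)/D = 0.02890062517253289/0.9951441419801635 = 0.02904164728842767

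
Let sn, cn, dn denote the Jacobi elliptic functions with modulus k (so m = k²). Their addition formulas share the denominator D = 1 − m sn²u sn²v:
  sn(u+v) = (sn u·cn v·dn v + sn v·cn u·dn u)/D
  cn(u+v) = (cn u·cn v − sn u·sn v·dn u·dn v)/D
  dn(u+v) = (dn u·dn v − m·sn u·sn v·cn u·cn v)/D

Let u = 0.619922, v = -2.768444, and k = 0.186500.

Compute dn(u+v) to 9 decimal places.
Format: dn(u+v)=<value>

sn u = 0.5799308946197331, cn u = 0.8146656722027485, dn u = 0.994133813506515
sn v = -0.3900191564547133, cn v = -0.9208067428067379, dn v = 0.9973510415318422
m = k² = 0.03478225
D = 1 − m·sn²u·sn²v = 0.9982205653601513
dn(u+v) = (dn u·dn v − m·sn u·sn v·cn u·cn v)/D = 0.9855988215880214/0.9982205653601513 = 0.9873557566232108

dn(u+v)=0.987355757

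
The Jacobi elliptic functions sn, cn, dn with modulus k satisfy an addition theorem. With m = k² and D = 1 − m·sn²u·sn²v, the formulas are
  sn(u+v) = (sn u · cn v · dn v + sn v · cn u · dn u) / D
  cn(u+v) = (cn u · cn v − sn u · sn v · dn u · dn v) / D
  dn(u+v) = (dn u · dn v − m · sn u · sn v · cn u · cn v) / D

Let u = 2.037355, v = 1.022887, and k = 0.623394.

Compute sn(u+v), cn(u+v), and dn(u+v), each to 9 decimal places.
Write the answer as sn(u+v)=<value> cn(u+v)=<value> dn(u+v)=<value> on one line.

sn(u+v)=0.455019590 cn(u+v)=-0.890481427 dn(u+v)=0.958925962

sn u = 0.9779811731070258, cn u = -0.2086931360831152, dn u = 0.7926571914044465
sn v = 0.8231828883268173, cn v = 0.5677763048647933, dn v = 0.8582886166222568
m = k² = 0.388620079236
D = 1 − m·sn²u·sn²v = 0.7481285787059929
sn(u+v) = (sn u·cn v·dn v + sn v·cn u·dn u)/D = 0.3404131594328209/0.7481285787059929 = 0.4550195903779261
cn(u+v) = (cn u·cn v − sn u·sn v·dn u·dn v)/D = -0.6661946045725782/0.7481285787059929 = -0.8904814273034022
dn(u+v) = (dn u·dn v − m·sn u·sn v·cn u·cn v)/D = 0.7173999167718154/0.7481285787059929 = 0.958925961647759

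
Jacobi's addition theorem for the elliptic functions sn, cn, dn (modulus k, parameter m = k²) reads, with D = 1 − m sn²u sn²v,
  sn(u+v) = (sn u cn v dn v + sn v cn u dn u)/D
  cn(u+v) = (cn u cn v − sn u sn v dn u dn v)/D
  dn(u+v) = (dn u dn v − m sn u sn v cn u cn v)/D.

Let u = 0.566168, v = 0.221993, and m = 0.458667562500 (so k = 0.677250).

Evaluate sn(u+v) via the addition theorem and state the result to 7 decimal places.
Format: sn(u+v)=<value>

sn u = 0.5254366602824749, cn u = 0.8508327191823309, dn u = 0.9345423316404719
sn v = 0.2193671718950585, cn v = 0.9756423749995507, dn v = 0.9889024318356586
m = k² = 0.4586675625
D = 1 − m·sn²u·sn²v = 0.9939062863636607
sn(u+v) = (sn u·cn v·dn v + sn v·cn u·dn u)/D = 0.6813766690718248/0.9939062863636607 = 0.6855542402943567

sn(u+v)=0.6855542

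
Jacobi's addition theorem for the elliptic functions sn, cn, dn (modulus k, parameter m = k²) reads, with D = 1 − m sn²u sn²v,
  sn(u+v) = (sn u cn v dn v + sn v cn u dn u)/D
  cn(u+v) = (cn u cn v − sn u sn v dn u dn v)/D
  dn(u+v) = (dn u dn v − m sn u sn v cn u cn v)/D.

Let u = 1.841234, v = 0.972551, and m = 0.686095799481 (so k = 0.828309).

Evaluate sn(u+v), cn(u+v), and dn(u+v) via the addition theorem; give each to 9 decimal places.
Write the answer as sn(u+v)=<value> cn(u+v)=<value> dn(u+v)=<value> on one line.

sn(u+v)=0.899430535 cn(u+v)=-0.437063740 dn(u+v)=0.667057309

sn u = 0.9927367600949224, cn u = 0.1203067959686259, dn u = 0.5690646382894797
sn v = 0.7748498599365903, cn v = 0.6321453112665208, dn v = 0.7668594142307488
m = k² = 0.686095799481
D = 1 − m·sn²u·sn²v = 0.5940354741489328
sn(u+v) = (sn u·cn v·dn v + sn v·cn u·dn u)/D = 0.5342936442569523/0.5940354741489328 = 0.8994305348892306
cn(u+v) = (cn u·cn v − sn u·sn v·dn u·dn v)/D = -0.2596313660827071/0.5940354741489328 = -0.437063740098481
dn(u+v) = (dn u·dn v − m·sn u·sn v·cn u·cn v)/D = 0.3962557049042381/0.5940354741489328 = 0.6670573091143229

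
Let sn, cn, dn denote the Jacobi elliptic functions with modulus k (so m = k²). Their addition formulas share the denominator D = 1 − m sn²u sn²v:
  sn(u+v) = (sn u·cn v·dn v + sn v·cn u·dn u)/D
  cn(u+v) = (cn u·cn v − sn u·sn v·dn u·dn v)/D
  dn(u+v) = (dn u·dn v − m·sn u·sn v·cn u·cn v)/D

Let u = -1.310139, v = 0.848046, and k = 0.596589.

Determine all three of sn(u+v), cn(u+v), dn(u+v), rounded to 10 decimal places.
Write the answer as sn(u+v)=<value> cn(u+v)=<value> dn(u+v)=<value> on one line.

sn(u+v)=-0.4408113501 cn(u+v)=0.8975997736 dn(u+v)=0.9648004121

sn u = -0.9375003553958232, cn u = 0.3479843152107652, dn u = 0.8289637060120969
sn v = 0.729035049440856, cn v = 0.6844763667846894, dn v = 0.9004621937737776
m = k² = 0.355918434921
D = 1 − m·sn²u·sn²v = 0.8337390791930756
sn(u+v) = (sn u·cn v·dn v + sn v·cn u·dn u)/D = -0.3675216491470972/0.8337390791930756 = -0.4408113501202302
cn(u+v) = (cn u·cn v − sn u·sn v·dn u·dn v)/D = 0.7483640087430151/0.8337390791930756 = 0.8975997736213952
dn(u+v) = (dn u·dn v − m·sn u·sn v·cn u·cn v)/D = 0.8043918071826991/0.8337390791930756 = 0.9648004120920182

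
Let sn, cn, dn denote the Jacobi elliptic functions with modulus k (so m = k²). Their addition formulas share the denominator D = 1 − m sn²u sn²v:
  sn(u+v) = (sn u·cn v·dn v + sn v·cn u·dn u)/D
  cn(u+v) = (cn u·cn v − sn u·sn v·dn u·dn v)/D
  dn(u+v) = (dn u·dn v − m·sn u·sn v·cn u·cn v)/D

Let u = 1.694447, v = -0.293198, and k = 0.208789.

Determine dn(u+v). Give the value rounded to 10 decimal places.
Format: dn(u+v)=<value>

dn(u+v)=0.9786987027

sn u = 0.9946208260047856, cn u = -0.1035828773377052, dn u = 0.9781998155338176
sn v = -0.2888429265884605, cn v = 0.9573765005262105, dn v = 0.9981798628084874
m = k² = 0.043592846521
D = 1 − m·sn²u·sn²v = 0.9964020609762936
dn(u+v) = (dn u·dn v − m·sn u·sn v·cn u·cn v)/D = 0.9751774044208307/0.9964020609762936 = 0.9786987026756382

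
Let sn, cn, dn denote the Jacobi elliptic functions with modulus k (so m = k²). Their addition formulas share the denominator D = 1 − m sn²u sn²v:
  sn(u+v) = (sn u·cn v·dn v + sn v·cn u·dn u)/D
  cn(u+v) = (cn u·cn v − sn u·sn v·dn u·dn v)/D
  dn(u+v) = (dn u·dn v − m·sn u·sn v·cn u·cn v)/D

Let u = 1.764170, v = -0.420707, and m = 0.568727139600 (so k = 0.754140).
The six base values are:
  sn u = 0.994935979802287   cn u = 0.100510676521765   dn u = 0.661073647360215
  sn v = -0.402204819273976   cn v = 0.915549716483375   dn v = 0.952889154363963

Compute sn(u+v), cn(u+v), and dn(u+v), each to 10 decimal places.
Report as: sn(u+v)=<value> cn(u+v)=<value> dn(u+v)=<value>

sn(u+v)=0.9255691632 cn(u+v)=0.3785785575 dn(u+v)=0.7160892505

m = k² = 0.5687271396
D = 1 − m·sn²u·sn²v = 0.9089271837715146
sn(u+v) = (sn u·cn v·dn v + sn v·cn u·dn u)/D = 0.8412749728701176/0.9089271837715146 = 0.9255691631746781
cn(u+v) = (cn u·cn v − sn u·sn v·dn u·dn v)/D = 0.3441003420823635/0.9089271837715146 = 0.3785785574753622
dn(u+v) = (dn u·dn v − m·sn u·sn v·cn u·cn v)/D = 0.6508729857567317/0.9089271837715146 = 0.7160892504677774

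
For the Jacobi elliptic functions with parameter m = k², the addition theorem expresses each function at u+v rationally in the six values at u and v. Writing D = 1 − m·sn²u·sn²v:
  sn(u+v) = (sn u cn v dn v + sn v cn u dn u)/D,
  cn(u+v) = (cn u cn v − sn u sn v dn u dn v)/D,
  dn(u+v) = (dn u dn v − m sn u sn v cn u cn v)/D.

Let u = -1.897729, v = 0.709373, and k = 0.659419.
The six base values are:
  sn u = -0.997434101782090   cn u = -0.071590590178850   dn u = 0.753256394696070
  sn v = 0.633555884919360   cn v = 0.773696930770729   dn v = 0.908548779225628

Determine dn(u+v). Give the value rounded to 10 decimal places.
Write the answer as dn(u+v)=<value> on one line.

dn(u+v)=0.8097605488

m = k² = 0.434833417561
D = 1 − m·sn²u·sn²v = 0.8263554343080802
dn(u+v) = (dn u·dn v − m·sn u·sn v·cn u·cn v)/D = 0.6691500299926594/0.8263554343080802 = 0.8097605488042185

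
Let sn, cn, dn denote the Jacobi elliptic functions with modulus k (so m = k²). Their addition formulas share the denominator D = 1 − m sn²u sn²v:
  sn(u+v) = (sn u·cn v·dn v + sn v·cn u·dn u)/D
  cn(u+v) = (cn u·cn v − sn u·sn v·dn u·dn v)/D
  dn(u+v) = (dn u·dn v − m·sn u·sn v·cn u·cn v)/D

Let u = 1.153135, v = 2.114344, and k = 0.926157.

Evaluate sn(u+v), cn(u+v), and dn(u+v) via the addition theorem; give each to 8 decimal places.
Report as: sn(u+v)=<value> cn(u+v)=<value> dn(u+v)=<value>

sn u = 0.8341270407551147, cn u = 0.5515723704837972, dn u = 0.6349751062164801
sn v = 0.9934739029085077, cn v = 0.1140596521112396, dn v = 0.3916534409414957
m = k² = 0.857766788649
D = 1 − m·sn²u·sn²v = 0.4109576033767422
sn(u+v) = (sn u·cn v·dn v + sn v·cn u·dn u)/D = 0.3852110611182356/0.4109576033767422 = 0.9373498822093732
cn(u+v) = (cn u·cn v − sn u·sn v·dn u·dn v)/D = -0.1431732871918456/0.4109576033767422 = -0.3483894348600058
dn(u+v) = (dn u·dn v − m·sn u·sn v·cn u·cn v)/D = 0.2039711488847031/0.4109576033767422 = 0.4963313665660887

sn(u+v)=0.93734988 cn(u+v)=-0.34838943 dn(u+v)=0.49633137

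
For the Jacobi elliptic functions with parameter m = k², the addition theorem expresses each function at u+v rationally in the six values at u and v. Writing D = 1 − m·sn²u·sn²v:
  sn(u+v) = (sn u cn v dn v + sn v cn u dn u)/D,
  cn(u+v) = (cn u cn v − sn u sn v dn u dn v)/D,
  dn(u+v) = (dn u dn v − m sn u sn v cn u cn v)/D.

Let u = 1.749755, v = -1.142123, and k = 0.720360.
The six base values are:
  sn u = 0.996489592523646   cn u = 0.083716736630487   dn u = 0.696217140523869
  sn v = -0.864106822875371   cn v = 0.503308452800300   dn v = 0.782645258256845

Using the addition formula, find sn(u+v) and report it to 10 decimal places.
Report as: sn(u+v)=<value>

sn(u+v)=0.5561400450

m = k² = 0.5189185296
D = 1 − m·sn²u·sn²v = 0.6152491554316096
sn(u+v) = (sn u·cn v·dn v + sn v·cn u·dn u)/D = 0.3421646929918187/0.6152491554316096 = 0.5561400450062922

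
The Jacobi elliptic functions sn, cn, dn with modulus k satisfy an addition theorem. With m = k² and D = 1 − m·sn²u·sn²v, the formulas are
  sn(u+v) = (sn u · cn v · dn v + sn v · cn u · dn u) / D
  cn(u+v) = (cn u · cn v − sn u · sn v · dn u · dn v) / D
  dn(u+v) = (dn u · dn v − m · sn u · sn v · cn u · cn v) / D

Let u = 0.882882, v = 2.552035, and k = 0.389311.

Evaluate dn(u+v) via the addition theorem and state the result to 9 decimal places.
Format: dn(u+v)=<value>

sn u = 0.7630709353082696, cn u = 0.6463147435172453, dn u = 0.9548551099224462
sn v = 0.6529527747789622, cn v = -0.7573986228588311, dn v = 0.9671512275158601
m = k² = 0.151563054721
D = 1 − m·sn²u·sn²v = 0.9623741155579213
dn(u+v) = (dn u·dn v − m·sn u·sn v·cn u·cn v)/D = 0.9604558150125928/0.9623741155579213 = 0.998006699770581

dn(u+v)=0.998006700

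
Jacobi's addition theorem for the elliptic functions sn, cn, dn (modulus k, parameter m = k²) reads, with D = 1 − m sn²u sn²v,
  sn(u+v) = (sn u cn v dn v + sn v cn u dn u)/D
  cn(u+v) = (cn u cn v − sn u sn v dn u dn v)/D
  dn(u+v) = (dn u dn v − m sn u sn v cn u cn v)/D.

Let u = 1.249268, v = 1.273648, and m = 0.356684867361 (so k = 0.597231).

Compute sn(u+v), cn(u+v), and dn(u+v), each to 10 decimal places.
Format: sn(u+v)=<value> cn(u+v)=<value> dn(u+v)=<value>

sn u = 0.9185951153544, cn u = 0.3951999671647715, dn u = 0.8360761031678925
sn v = 0.9264450067438511, cn v = 0.3764301389094472, dn v = 0.8329809441509781
m = k² = 0.356684867361
D = 1 − m·sn²u·sn²v = 0.7416715502239857
sn(u+v) = (sn u·cn v·dn v + sn v·cn u·dn u)/D = 0.5941472975363184/0.7416715502239857 = 0.8010922049752146
cn(u+v) = (cn u·cn v − sn u·sn v·dn u·dn v)/D = -0.4439208006412177/0.7416715502239857 = -0.5985409586051307
dn(u+v) = (dn u·dn v − m·sn u·sn v·cn u·cn v)/D = 0.6512779765319948/0.7416715502239857 = 0.8781218267510841

sn(u+v)=0.8010922050 cn(u+v)=-0.5985409586 dn(u+v)=0.8781218268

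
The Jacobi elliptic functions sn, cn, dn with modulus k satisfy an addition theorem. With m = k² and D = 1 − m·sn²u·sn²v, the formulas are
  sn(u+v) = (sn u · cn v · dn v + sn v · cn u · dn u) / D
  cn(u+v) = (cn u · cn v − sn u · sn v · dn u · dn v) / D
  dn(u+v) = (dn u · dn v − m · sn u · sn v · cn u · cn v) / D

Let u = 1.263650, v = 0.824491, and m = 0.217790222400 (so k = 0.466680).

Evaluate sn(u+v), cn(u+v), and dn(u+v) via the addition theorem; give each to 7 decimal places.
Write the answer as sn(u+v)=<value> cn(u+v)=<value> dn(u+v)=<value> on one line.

sn(u+v)=0.9311407 cn(u+v)=-0.3646602 dn(u+v)=0.9006503

sn u = 0.9357823574137824, cn u = 0.3525781892759448, dn u = 0.8996019011761376
sn v = 0.7220791985976114, cn v = 0.6918104010150695, dn v = 0.9415118338322553
m = k² = 0.2177902224
D = 1 − m·sn²u·sn²v = 0.9005607699741407
sn(u+v) = (sn u·cn v·dn v + sn v·cn u·dn u)/D = 0.838548753842279/0.9005607699741407 = 0.9311406645732054
cn(u+v) = (cn u·cn v − sn u·sn v·dn u·dn v)/D = -0.3283986721136037/0.9005607699741407 = -0.3646602018018546
dn(u+v) = (dn u·dn v − m·sn u·sn v·cn u·cn v)/D = 0.8110902870427095/0.9005607699741407 = 0.9006502549139462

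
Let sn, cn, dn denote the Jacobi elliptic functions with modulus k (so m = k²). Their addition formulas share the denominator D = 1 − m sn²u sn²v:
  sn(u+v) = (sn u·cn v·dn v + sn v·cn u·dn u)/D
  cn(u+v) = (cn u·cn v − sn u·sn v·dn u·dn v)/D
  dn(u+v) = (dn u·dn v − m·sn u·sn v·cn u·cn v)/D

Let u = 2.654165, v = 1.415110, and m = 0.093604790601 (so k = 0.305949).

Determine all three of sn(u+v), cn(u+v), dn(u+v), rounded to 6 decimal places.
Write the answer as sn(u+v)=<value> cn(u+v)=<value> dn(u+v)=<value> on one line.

sn(u+v)=-0.745808 cn(u+v)=-0.666161 dn(u+v)=0.973619

sn u = 0.5332594788016915, cn u = -0.8459517292778284, dn u = 0.986601242064608
sn v = 0.9828815776550979, cn v = 0.184238444159263, dn v = 0.9537151105509892
m = k² = 0.093604790601
D = 1 − m·sn²u·sn²v = 0.9742855266583833
sn(u+v) = (sn u·cn v·dn v + sn v·cn u·dn u)/D = -0.726630150115865/0.9742855266583833 = -0.7458082155937081
cn(u+v) = (cn u·cn v − sn u·sn v·dn u·dn v)/D = -0.6490307484230611/0.9742855266583833 = -0.6661607205118964
dn(u+v) = (dn u·dn v − m·sn u·sn v·cn u·cn v)/D = 0.9485830302902434/0.9742855266583833 = 0.9736191335446657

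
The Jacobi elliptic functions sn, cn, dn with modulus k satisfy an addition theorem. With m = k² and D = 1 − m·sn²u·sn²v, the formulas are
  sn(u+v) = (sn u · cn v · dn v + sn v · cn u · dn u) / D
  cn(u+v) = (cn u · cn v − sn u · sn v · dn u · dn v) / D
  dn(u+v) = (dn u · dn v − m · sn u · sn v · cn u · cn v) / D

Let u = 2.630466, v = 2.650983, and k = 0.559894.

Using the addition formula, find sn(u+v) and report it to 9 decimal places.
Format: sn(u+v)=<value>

sn(u+v)=-0.995388478

sn u = 0.7094858753975155, cn u = -0.7047196553321194, dn u = 0.917716109381379
sn v = 0.696068202103883, cn v = -0.7179756667324234, dn v = 0.9209315307285865
m = k² = 0.313481291236
D = 1 − m·sn²u·sn²v = 0.9235455578058681
sn(u+v) = (sn u·cn v·dn v + sn v·cn u·dn u)/D = -0.9192866070664868/0.9235455578058681 = -0.9953884779116911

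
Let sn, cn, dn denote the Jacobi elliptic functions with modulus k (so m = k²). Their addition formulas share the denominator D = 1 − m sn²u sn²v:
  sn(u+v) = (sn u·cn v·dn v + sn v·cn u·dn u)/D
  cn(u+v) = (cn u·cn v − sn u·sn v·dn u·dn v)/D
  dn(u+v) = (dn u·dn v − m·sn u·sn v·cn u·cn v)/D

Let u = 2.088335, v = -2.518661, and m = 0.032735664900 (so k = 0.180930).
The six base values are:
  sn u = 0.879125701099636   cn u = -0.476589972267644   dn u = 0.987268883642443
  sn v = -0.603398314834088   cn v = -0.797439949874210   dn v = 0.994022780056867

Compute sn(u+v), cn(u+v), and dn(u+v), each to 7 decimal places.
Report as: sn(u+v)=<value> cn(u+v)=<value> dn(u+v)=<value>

sn(u+v)=-0.4167864 cn(u+v)=0.9090044 dn(u+v)=0.9971527

m = k² = 0.0327356649
D = 1 − m·sn²u·sn²v = 0.9907884798634567
sn(u+v) = (sn u·cn v·dn v + sn v·cn u·dn u)/D = -0.412947171899057/0.9907884798634567 = -0.4167864082916733
cn(u+v) = (cn u·cn v − sn u·sn v·dn u·dn v)/D = 0.9006311370648419/0.9907884798634567 = 0.9090044498589248
dn(u+v) = (dn u·dn v − m·sn u·sn v·cn u·cn v)/D = 0.9879673833514436/0.9907884798634567 = 0.9971526752991699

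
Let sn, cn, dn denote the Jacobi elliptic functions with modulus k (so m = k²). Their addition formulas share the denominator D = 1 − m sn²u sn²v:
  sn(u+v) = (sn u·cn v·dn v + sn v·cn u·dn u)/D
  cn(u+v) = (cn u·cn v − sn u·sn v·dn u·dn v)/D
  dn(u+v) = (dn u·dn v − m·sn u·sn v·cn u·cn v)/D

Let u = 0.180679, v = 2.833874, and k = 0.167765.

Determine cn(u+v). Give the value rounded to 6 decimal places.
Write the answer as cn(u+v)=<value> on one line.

sn u = 0.1796705228491437, cn u = 0.9837268438032558, dn u = 0.9995456138661689
sn v = 0.3240577153218844, cn v = -0.946037312763276, dn v = 0.9985211003161697
m = k² = 0.028145095225
D = 1 − m·sn²u·sn²v = 0.9999045884135252
cn(u+v) = (cn u·cn v − sn u·sn v·dn u·dn v)/D = -0.9887533951785445/0.9999045884135252 = -0.9888477427104585

cn(u+v)=-0.988848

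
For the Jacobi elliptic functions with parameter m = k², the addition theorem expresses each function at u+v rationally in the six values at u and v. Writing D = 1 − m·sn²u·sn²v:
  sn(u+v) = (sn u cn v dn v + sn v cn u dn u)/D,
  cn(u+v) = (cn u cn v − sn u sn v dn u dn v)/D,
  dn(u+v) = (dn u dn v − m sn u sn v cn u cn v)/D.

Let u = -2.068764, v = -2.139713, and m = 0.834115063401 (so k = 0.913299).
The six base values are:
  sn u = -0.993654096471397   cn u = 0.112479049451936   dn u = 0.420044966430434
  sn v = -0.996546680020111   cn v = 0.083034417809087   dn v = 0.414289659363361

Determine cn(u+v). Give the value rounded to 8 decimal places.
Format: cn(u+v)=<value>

m = k² = 0.834115063401
D = 1 − m·sn²u·sn²v = 0.1821160002796947
cn(u+v) = (cn u·cn v − sn u·sn v·dn u·dn v)/D = -0.1629792035510119/0.1821160002796947 = -0.8949197396203933

cn(u+v)=-0.89491974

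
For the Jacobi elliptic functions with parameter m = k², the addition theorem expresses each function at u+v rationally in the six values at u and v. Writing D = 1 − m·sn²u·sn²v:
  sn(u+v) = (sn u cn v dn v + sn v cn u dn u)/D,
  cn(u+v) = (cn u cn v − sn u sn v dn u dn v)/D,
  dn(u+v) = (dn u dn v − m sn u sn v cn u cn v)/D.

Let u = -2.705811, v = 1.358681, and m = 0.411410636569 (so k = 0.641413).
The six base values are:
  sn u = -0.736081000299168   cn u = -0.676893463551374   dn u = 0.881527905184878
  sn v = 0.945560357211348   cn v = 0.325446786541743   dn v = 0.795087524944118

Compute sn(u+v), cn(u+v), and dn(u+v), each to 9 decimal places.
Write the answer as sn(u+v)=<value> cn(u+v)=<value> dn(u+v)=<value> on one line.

sn(u+v)=-0.942528756 cn(u+v)=0.334125042 dn(u+v)=0.796567046

m = k² = 0.411410636569
D = 1 − m·sn²u·sn²v = 0.8007009431132299
sn(u+v) = (sn u·cn v·dn v + sn v·cn u·dn u)/D = -0.7546836641600673/0.8007009431132299 = -0.9425287563990603
cn(u+v) = (cn u·cn v − sn u·sn v·dn u·dn v)/D = 0.2675342358509477/0.8007009431132299 = 0.3341250415051838
dn(u+v) = (dn u·dn v − m·sn u·sn v·cn u·cn v)/D = 0.6378119851148845/0.8007009431132299 = 0.7965670461620641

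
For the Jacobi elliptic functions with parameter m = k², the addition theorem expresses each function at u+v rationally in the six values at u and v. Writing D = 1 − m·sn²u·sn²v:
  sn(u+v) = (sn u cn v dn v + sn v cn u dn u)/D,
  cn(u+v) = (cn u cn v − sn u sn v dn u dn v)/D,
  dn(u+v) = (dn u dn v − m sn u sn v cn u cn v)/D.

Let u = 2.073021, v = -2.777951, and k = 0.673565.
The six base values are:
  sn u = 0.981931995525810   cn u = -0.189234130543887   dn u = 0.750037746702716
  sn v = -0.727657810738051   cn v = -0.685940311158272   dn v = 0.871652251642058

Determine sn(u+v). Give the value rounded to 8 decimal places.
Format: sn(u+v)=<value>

m = k² = 0.453689809225
D = 1 − m·sn²u·sn²v = 0.7683799036055744
sn(u+v) = (sn u·cn v·dn v + sn v·cn u·dn u)/D = -0.483820063745613/0.7683799036055744 = -0.6296625685748908

sn(u+v)=-0.62966257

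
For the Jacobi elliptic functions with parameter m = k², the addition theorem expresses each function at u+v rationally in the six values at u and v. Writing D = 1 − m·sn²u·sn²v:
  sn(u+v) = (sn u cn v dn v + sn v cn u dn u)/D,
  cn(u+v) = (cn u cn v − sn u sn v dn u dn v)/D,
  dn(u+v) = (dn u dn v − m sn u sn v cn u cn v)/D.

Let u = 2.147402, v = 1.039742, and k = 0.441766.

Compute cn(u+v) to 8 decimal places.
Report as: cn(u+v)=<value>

cn(u+v)=-0.99192484

sn u = 0.9034280483526934, cn u = -0.4287397362615733, dn u = 0.9169057534174988
sn v = 0.8470377745465355, cn v = 0.5315326974808346, dn v = 0.9273510558542894
m = k² = 0.195157198756
D = 1 − m·sn²u·sn²v = 0.8857181472826364
cn(u+v) = (cn u·cn v − sn u·sn v·dn u·dn v)/D = -0.8785658309967128/0.8857181472826364 = -0.9919248393996817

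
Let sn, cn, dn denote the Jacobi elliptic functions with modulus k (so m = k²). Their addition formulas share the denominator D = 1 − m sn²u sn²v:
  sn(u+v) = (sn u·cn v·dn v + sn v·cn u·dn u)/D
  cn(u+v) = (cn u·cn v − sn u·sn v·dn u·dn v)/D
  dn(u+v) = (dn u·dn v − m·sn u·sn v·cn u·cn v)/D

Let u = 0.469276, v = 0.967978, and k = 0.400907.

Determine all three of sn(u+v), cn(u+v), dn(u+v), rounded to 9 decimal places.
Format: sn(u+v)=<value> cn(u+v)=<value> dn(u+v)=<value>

sn u = 0.4498799300816055, cn u = 0.8930890484771212, dn u = 0.9836006637167471
sn v = 0.8121896665427423, cn v = 0.5833934740474811, dn v = 0.9455032972427894
m = k² = 0.160726422649
D = 1 − m·sn²u·sn²v = 0.9785416939149256
sn(u+v) = (sn u·cn v·dn v + sn v·cn u·dn u)/D = 0.9616162850498632/0.9785416939149256 = 0.9827034361741423
cn(u+v) = (cn u·cn v − sn u·sn v·dn u·dn v)/D = 0.1812124914480021/0.9785416939149256 = 0.1851862752245248
dn(u+v) = (dn u·dn v − m·sn u·sn v·cn u·cn v)/D = 0.8993993432772441/0.9785416939149256 = 0.9191221476511126

sn(u+v)=0.982703436 cn(u+v)=0.185186275 dn(u+v)=0.919122148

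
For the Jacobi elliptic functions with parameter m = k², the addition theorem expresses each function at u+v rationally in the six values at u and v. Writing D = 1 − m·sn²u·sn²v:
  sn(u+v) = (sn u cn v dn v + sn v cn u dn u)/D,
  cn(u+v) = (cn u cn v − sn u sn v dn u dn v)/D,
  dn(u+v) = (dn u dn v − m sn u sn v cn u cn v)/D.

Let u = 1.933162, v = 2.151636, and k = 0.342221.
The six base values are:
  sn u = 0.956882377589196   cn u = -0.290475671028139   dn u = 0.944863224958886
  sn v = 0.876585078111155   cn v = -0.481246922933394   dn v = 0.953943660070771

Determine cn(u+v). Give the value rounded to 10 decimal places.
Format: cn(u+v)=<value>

m = k² = 0.117115212841
D = 1 − m·sn²u·sn²v = 0.9176016392275965
cn(u+v) = (cn u·cn v − sn u·sn v·dn u·dn v)/D = -0.6162486566532466/0.9176016392275965 = -0.6715862639172945

cn(u+v)=-0.6715862639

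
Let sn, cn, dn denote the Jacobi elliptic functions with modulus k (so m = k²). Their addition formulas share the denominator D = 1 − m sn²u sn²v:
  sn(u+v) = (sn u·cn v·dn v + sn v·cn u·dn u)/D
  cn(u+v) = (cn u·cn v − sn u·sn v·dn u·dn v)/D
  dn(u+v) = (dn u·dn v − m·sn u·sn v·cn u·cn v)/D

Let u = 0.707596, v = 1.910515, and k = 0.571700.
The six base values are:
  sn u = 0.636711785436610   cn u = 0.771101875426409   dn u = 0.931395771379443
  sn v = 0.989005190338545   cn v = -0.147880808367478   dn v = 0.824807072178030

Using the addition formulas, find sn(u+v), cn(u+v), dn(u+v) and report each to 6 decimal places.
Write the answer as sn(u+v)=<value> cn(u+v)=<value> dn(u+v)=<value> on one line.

sn(u+v)=0.726845 cn(u+v)=-0.686802 dn(u+v)=0.909576

m = k² = 0.32684089
D = 1 − m·sn²u·sn²v = 0.8703957320536585
sn(u+v) = (sn u·cn v·dn v + sn v·cn u·dn u)/D = 0.6326428089268313/0.8703957320536585 = 0.7268450264963269
cn(u+v) = (cn u·cn v − sn u·sn v·dn u·dn v)/D = -0.5977890988387066/0.8703957320536585 = -0.6868015051363485
dn(u+v) = (dn u·dn v − m·sn u·sn v·cn u·cn v)/D = 0.7916911885505346/0.8703957320536585 = 0.9095761380660448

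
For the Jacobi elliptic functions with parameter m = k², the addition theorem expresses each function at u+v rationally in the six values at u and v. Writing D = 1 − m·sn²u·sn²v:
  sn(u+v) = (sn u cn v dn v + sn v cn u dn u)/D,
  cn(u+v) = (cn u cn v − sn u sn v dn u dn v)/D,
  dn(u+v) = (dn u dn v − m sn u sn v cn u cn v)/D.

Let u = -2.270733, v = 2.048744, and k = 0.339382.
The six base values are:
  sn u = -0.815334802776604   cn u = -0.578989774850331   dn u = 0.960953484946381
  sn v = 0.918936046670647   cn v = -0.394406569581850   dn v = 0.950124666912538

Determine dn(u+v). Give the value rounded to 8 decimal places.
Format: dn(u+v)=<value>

dn(u+v)=0.99720957

m = k² = 0.115180141924
D = 1 − m·sn²u·sn²v = 0.9353423157350985
dn(u+v) = (dn u·dn v − m·sn u·sn v·cn u·cn v)/D = 0.9327323101122085/0.9353423157350985 = 0.9972095717482441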